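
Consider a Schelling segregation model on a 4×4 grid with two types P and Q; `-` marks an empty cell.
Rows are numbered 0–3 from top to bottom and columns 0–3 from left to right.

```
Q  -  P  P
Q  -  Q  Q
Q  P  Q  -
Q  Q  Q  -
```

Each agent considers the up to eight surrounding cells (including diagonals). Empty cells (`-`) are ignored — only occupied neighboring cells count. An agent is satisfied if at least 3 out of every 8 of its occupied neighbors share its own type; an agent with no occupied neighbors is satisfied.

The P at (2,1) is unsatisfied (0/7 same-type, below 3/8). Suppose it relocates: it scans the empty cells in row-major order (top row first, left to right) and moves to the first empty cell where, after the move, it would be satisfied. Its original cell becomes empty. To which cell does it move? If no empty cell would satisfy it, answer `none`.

none

Vacating (2,1). Empty cells in order:
  (0,1): 1/4 same-type → still unsatisfied.
  (1,1): 1/6 same-type → still unsatisfied.
  (2,3): 0/4 same-type → still unsatisfied.
  (3,3): 0/2 same-type → still unsatisfied.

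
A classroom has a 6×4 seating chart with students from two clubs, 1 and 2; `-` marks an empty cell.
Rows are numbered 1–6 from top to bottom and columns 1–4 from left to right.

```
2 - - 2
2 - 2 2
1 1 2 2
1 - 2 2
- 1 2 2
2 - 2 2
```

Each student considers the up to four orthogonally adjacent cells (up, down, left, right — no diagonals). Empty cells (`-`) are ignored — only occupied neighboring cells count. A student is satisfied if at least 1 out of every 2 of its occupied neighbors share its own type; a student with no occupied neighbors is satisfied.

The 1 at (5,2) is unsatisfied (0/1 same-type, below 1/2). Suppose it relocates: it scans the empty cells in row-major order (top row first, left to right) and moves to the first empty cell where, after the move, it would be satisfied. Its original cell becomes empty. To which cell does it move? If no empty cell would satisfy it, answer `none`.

Vacating (5,2). Empty cells in order:
  (1,2): 0/1 same-type → still unsatisfied.
  (1,3): 0/2 same-type → still unsatisfied.
  (2,2): 1/3 same-type → still unsatisfied.
  (4,2): 2/3 same-type → satisfied — stop here.

(4,2)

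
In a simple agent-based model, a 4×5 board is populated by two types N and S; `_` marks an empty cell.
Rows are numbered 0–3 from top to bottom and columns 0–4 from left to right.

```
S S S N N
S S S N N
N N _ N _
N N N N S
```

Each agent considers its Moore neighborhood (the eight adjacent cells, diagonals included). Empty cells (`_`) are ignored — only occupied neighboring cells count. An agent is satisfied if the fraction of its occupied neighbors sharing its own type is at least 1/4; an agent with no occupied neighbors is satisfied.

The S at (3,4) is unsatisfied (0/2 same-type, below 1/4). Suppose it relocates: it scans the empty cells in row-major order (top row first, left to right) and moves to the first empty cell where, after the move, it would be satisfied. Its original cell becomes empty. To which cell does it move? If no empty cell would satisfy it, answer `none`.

Vacating (3,4). Empty cells in order:
  (2,2): 2/8 same-type → satisfied — stop here.

(2,2)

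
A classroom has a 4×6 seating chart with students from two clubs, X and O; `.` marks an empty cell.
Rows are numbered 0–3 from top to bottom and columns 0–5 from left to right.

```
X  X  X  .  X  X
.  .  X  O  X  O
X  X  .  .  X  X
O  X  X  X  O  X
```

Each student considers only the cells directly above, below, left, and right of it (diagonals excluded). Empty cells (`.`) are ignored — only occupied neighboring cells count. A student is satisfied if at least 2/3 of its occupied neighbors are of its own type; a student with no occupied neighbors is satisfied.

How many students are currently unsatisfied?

10

(0,0)X 1/1 satisfied
(0,1)X 2/2 satisfied
(0,2)X 2/2 satisfied
(0,4)X 2/2 satisfied
(0,5)X 1/2 not
(1,2)X 1/2 not
(1,3)O 0/2 not
(1,4)X 2/4 not
(1,5)O 0/3 not
(2,0)X 1/2 not
(2,1)X 2/2 satisfied
(2,4)X 2/3 satisfied
(2,5)X 2/3 satisfied
(3,0)O 0/2 not
(3,1)X 2/3 satisfied
(3,2)X 2/2 satisfied
(3,3)X 1/2 not
(3,4)O 0/3 not
(3,5)X 1/2 not
Unsatisfied: (0,5), (1,2), (1,3), (1,4), (1,5), (2,0), (3,0), (3,3), (3,4), (3,5) — 10 in total.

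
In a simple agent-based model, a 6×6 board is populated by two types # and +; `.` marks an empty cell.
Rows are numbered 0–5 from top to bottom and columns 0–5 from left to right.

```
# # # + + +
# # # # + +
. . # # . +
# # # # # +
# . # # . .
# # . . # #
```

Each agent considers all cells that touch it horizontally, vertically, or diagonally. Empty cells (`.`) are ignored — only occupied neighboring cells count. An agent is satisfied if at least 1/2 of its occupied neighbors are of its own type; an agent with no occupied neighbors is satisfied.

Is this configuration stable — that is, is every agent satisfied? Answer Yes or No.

No

(0,0)# 3/3 ✓
(0,1)# 5/5 ✓
(0,2)# 4/5 ✓
(0,3)+ 2/5 ✗
(0,4)+ 4/5 ✓
(0,5)+ 3/3 ✓
(1,0)# 3/3 ✓
(1,1)# 6/6 ✓
(1,2)# 6/7 ✓
(1,3)# 4/7 ✓
(1,4)+ 5/7 ✓
(1,5)+ 4/4 ✓
(2,2)# 7/7 ✓
(2,3)# 6/7 ✓
(2,5)+ 3/4 ✓
(3,0)# 2/2 ✓
(3,1)# 5/5 ✓
(3,2)# 6/6 ✓
(3,3)# 6/6 ✓
(3,4)# 3/5 ✓
(3,5)+ 1/2 ✓
(4,0)# 4/4 ✓
(4,2)# 5/5 ✓
(4,3)# 5/5 ✓
(5,0)# 2/2 ✓
(5,1)# 3/3 ✓
(5,4)# 2/2 ✓
(5,5)# 1/1 ✓
For instance (0,3) has only 2/5 same-type neighbors, below 1/2.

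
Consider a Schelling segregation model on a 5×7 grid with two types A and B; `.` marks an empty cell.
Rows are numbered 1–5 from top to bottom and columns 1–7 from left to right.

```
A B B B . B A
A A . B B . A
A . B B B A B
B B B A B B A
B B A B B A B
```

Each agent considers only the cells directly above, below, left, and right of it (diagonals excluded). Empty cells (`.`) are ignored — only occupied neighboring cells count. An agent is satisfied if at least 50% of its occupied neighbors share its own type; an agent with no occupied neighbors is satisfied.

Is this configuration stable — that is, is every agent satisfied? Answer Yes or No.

No

Row 1: (1,1)A 1/2 satisfied · (1,2)B 1/3 not · (1,3)B 2/2 satisfied · (1,4)B 2/2 satisfied · (1,6)B 0/1 not · (1,7)A 1/2 satisfied
Row 2: (2,1)A 3/3 satisfied · (2,2)A 1/2 satisfied · (2,4)B 3/3 satisfied · (2,5)B 2/2 satisfied · (2,7)A 1/2 satisfied
Row 3: (3,1)A 1/2 satisfied · (3,3)B 2/2 satisfied · (3,4)B 3/4 satisfied · (3,5)B 3/4 satisfied · (3,6)A 0/3 not · (3,7)B 0/3 not
Row 4: (4,1)B 2/3 satisfied · (4,2)B 3/3 satisfied · (4,3)B 2/4 satisfied · (4,4)A 0/4 not · (4,5)B 3/4 satisfied · (4,6)B 1/4 not · (4,7)A 0/3 not
Row 5: (5,1)B 2/2 satisfied · (5,2)B 2/3 satisfied · (5,3)A 0/3 not · (5,4)B 1/3 not · (5,5)B 2/3 satisfied · (5,6)A 0/3 not · (5,7)B 0/2 not
For instance (1,2) has only 1/3 same-type neighbors, below 1/2.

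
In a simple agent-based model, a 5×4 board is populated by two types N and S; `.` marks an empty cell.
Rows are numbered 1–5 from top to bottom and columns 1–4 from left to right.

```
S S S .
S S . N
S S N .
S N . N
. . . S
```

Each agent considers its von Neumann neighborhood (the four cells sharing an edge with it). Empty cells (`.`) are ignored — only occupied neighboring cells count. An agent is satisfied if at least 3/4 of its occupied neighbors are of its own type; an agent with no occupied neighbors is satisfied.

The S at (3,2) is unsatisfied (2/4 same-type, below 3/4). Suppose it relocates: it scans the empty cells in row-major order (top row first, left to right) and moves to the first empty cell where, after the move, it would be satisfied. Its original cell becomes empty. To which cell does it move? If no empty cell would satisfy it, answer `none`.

(5,1)

Vacating (3,2). Empty cells in order:
  (1,4): 1/2 same-type → still unsatisfied.
  (2,3): 2/4 same-type → still unsatisfied.
  (3,4): 0/3 same-type → still unsatisfied.
  (4,3): 0/3 same-type → still unsatisfied.
  (5,1): 1/1 same-type → satisfied — stop here.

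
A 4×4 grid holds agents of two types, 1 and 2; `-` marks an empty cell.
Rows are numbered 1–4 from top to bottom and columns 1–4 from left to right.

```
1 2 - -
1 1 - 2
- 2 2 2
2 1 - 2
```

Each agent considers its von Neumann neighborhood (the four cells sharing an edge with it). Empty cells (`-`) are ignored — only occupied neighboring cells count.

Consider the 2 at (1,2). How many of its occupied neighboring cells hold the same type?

0

Occupied neighbors of (1,2): (2,2)=1, (1,1)=1.
Same type (2): 0 of 2.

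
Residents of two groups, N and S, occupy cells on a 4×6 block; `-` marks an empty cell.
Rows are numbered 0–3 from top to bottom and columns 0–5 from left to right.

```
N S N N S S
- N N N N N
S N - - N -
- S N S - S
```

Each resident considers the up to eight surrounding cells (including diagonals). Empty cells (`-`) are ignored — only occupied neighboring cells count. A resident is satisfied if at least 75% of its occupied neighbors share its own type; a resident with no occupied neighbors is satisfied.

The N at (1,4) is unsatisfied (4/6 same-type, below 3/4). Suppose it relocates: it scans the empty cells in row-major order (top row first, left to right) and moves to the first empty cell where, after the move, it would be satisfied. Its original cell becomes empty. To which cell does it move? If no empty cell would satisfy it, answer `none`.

Vacating (1,4). Empty cells in order:
  (1,0): 3/5 same-type → still unsatisfied.
  (2,2): 5/7 same-type → still unsatisfied.
  (2,3): 4/5 same-type → satisfied — stop here.

(2,3)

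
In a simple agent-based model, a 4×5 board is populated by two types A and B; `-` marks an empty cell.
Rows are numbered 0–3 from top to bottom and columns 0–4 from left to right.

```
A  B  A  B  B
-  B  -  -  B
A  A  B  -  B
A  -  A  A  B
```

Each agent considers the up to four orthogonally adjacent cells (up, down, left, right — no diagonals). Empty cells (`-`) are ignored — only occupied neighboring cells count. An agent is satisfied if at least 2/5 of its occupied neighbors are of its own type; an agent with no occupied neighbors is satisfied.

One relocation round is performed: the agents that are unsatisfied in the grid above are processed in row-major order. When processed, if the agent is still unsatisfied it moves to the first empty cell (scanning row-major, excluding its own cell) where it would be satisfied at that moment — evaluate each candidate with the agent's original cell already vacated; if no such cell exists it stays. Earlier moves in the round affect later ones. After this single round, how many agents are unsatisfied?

Initially unsatisfied (in order): (0,0), (0,1), (0,2), (2,1), (2,2).
  (0,0) → (1,0).
  (0,1): now satisfied by earlier moves; stays.
  (0,2) → (0,0).
  (2,1) → (3,1).
  (2,2) → (0,2).
Resulting grid:
A B B B B
A B - - B
A - - - B
A A A A B
All satisfied now.

0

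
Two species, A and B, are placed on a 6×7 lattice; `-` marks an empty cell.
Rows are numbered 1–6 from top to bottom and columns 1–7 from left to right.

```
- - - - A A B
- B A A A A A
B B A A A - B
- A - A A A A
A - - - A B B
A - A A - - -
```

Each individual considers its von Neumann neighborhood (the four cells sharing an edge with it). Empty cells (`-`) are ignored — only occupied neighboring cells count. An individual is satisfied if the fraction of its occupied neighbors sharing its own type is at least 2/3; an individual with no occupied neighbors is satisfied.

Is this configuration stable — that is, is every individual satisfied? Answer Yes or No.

(1,5)A 2/2 ok
(1,6)A 2/3 ok
(1,7)B 0/2 unhappy
(2,2)B 1/2 unhappy
(2,3)A 2/3 ok
(2,4)A 3/3 ok
(2,5)A 4/4 ok
(2,6)A 3/3 ok
(2,7)A 1/3 unhappy
(3,1)B 1/1 ok
(3,2)B 2/4 unhappy
(3,3)A 2/3 ok
(3,4)A 4/4 ok
(3,5)A 3/3 ok
(3,7)B 0/2 unhappy
(4,2)A 0/1 unhappy
(4,4)A 2/2 ok
(4,5)A 4/4 ok
(4,6)A 2/3 ok
(4,7)A 1/3 unhappy
(5,1)A 1/1 ok
(5,5)A 1/2 unhappy
(5,6)B 1/3 unhappy
(5,7)B 1/2 unhappy
(6,1)A 1/1 ok
(6,3)A 1/1 ok
(6,4)A 1/1 ok
For instance (1,7) has only 0/2 same-type neighbors, below 2/3.

No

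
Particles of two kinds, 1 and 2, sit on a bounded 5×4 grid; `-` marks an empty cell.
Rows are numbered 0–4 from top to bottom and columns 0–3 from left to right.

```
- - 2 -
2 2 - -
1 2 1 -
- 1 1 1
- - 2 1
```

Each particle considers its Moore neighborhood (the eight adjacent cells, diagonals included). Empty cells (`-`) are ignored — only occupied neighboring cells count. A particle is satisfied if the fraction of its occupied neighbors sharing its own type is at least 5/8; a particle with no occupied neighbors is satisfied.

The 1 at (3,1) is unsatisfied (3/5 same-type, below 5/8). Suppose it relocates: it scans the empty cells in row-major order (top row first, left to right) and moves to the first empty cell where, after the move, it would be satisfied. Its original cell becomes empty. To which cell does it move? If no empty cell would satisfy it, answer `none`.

(2,3)

Vacating (3,1). Empty cells in order:
  (0,0): 0/2 same-type → still unsatisfied.
  (0,1): 0/3 same-type → still unsatisfied.
  (0,3): 0/1 same-type → still unsatisfied.
  (1,2): 1/4 same-type → still unsatisfied.
  (1,3): 1/2 same-type → still unsatisfied.
  (2,3): 3/3 same-type → satisfied — stop here.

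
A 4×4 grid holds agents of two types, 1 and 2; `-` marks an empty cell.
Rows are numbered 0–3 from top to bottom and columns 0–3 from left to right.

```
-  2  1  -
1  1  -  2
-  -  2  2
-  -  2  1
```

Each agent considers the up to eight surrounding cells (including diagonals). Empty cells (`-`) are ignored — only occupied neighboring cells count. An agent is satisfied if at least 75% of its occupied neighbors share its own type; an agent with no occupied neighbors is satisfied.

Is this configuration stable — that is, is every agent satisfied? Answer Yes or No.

(0,1)2 0/3 unhappy
(0,2)1 1/3 unhappy
(1,0)1 1/2 unhappy
(1,1)1 2/4 unhappy
(1,3)2 2/3 unhappy
(2,2)2 3/5 unhappy
(2,3)2 3/4 ok
(3,2)2 2/3 unhappy
(3,3)1 0/3 unhappy
For instance (0,1) has only 0/3 same-type neighbors, below 3/4.

No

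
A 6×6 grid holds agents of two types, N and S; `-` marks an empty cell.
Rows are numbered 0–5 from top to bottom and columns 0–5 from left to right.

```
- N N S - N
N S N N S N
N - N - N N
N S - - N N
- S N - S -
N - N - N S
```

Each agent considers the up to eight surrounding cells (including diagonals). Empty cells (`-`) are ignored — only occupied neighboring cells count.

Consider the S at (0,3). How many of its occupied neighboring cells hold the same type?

1

Occupied neighbors of (0,3): (0,2)=N, (1,2)=N, (1,3)=N, (1,4)=S.
Same type (S): 1 of 4.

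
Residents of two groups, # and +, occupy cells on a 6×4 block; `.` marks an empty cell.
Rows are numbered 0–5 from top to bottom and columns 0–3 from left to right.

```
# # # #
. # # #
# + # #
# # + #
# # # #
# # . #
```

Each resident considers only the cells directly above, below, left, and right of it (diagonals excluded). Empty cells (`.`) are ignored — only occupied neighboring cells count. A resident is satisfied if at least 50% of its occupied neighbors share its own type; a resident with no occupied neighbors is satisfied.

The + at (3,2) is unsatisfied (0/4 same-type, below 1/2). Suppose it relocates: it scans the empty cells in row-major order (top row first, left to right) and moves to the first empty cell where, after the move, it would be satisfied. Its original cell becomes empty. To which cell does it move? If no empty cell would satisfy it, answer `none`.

none

Vacating (3,2). Empty cells in order:
  (1,0): 0/3 same-type → still unsatisfied.
  (5,2): 0/3 same-type → still unsatisfied.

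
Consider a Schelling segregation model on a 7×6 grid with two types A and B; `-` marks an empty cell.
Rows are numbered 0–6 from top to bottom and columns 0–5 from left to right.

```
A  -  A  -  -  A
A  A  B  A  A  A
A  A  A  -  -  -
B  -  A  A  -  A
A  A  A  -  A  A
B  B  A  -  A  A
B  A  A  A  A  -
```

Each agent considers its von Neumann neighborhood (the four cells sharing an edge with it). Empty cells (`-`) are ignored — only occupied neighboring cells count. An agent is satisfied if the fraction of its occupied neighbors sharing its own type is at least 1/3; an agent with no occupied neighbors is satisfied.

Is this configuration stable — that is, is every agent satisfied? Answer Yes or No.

Row 0: (0,0)A 1/1 satisfied · (0,2)A 0/1 not · (0,5)A 1/1 satisfied
Row 1: (1,0)A 3/3 satisfied · (1,1)A 2/3 satisfied · (1,2)B 0/4 not · (1,3)A 1/2 satisfied · (1,4)A 2/2 satisfied · (1,5)A 2/2 satisfied
Row 2: (2,0)A 2/3 satisfied · (2,1)A 3/3 satisfied · (2,2)A 2/3 satisfied
Row 3: (3,0)B 0/2 not · (3,2)A 3/3 satisfied · (3,3)A 1/1 satisfied · (3,5)A 1/1 satisfied
Row 4: (4,0)A 1/3 satisfied · (4,1)A 2/3 satisfied · (4,2)A 3/3 satisfied · (4,4)A 2/2 satisfied · (4,5)A 3/3 satisfied
Row 5: (5,0)B 2/3 satisfied · (5,1)B 1/4 not · (5,2)A 2/3 satisfied · (5,4)A 3/3 satisfied · (5,5)A 2/2 satisfied
Row 6: (6,0)B 1/2 satisfied · (6,1)A 1/3 satisfied · (6,2)A 3/3 satisfied · (6,3)A 2/2 satisfied · (6,4)A 2/2 satisfied
For instance (0,2) has only 0/1 same-type neighbors, below 1/3.

No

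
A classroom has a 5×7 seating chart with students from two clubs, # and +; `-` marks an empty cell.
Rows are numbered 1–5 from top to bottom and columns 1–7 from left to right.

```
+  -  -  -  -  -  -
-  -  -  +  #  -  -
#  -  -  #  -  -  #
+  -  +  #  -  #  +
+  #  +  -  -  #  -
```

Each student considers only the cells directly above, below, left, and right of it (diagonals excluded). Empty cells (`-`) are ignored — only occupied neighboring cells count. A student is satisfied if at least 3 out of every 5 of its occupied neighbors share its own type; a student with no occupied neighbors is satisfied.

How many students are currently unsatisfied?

(1,1)+ 0/0 ok
(2,4)+ 0/2 unhappy
(2,5)# 0/1 unhappy
(3,1)# 0/1 unhappy
(3,4)# 1/2 unhappy
(3,7)# 0/1 unhappy
(4,1)+ 1/2 unhappy
(4,3)+ 1/2 unhappy
(4,4)# 1/2 unhappy
(4,6)# 1/2 unhappy
(4,7)+ 0/2 unhappy
(5,1)+ 1/2 unhappy
(5,2)# 0/2 unhappy
(5,3)+ 1/2 unhappy
(5,6)# 1/1 ok
Unsatisfied: (2,4), (2,5), (3,1), (3,4), (3,7), (4,1), (4,3), (4,4), (4,6), (4,7), (5,1), (5,2), (5,3) — 13 in total.

13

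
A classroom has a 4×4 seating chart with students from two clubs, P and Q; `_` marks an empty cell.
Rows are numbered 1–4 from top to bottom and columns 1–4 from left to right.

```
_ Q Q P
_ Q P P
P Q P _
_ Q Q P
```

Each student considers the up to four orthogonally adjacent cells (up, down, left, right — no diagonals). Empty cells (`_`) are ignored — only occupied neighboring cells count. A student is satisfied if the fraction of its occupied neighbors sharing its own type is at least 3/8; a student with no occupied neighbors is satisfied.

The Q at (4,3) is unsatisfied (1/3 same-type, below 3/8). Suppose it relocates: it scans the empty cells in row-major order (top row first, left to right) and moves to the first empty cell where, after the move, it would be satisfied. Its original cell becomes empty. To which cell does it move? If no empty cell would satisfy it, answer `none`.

Vacating (4,3). Empty cells in order:
  (1,1): 1/1 same-type → satisfied — stop here.

(1,1)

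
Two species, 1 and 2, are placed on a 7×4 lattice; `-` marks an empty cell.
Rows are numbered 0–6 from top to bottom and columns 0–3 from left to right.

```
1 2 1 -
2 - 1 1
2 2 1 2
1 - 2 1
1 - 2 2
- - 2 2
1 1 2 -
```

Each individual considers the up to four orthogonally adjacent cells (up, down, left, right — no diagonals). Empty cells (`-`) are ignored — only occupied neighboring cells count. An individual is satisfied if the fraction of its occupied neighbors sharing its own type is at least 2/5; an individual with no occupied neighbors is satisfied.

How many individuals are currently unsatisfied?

(0,0)1 0/2 not
(0,1)2 0/2 not
(0,2)1 1/2 satisfied
(1,0)2 1/2 satisfied
(1,2)1 3/3 satisfied
(1,3)1 1/2 satisfied
(2,0)2 2/3 satisfied
(2,1)2 1/2 satisfied
(2,2)1 1/4 not
(2,3)2 0/3 not
(3,0)1 1/2 satisfied
(3,2)2 1/3 not
(3,3)1 0/3 not
(4,0)1 1/1 satisfied
(4,2)2 3/3 satisfied
(4,3)2 2/3 satisfied
(5,2)2 3/3 satisfied
(5,3)2 2/2 satisfied
(6,0)1 1/1 satisfied
(6,1)1 1/2 satisfied
(6,2)2 1/2 satisfied
Unsatisfied: (0,0), (0,1), (2,2), (2,3), (3,2), (3,3) — 6 in total.

6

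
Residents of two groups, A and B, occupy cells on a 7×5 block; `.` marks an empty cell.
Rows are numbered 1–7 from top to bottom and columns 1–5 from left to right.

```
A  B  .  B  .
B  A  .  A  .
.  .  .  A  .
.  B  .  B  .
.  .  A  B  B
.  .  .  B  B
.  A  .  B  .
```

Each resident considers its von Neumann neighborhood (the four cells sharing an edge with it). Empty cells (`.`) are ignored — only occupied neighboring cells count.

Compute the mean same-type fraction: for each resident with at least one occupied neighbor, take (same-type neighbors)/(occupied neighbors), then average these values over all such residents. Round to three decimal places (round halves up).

0.446

Row 1: (1,1)A 0/2 · (1,2)B 0/2 · (1,4)B 0/1
Row 2: (2,1)B 0/2 · (2,2)A 0/2 · (2,4)A 1/2
Row 3: (3,4)A 1/2
Row 4: (4,2)B — no occupied neighbors · (4,4)B 1/2
Row 5: (5,3)A 0/1 · (5,4)B 3/4 · (5,5)B 2/2
Row 6: (6,4)B 3/3 · (6,5)B 2/2
Row 7: (7,2)A — no occupied neighbors · (7,4)B 1/1
Sum over 14 residents: 0/2 + 0/2 + 0/1 + 0/2 + 0/2 + 1/2 + 1/2 + 1/2 + 0/1 + 3/4 + 2/2 + 3/3 + 2/2 + 1/1 = 25/4; mean = 25/4 ÷ 14 = 25/56 = 0.446428… → 0.446.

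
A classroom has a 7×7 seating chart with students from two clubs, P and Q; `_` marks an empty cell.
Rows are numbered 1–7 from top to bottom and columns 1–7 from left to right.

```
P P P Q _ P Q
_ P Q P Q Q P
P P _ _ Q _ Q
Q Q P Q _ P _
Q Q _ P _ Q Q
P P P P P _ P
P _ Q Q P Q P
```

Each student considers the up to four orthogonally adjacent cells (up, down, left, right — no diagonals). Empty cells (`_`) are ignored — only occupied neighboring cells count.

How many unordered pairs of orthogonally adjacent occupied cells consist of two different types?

25

Scan each occupied cell's neighbors to the right and below so each pair is counted once.
From row 1: 6 unlike of 9 pairs (running 6/9).
From row 2: 5 unlike of 8 pairs (running 11/17).
From row 3: 2 unlike of 3 pairs (running 13/20).
From row 4: 4 unlike of 7 pairs (running 17/27).
From row 5: 3 unlike of 6 pairs (running 20/33).
From row 6: 2 unlike of 9 pairs (running 22/42).
From row 7: 3 unlike of 4 pairs (running 25/46).
Total adjacent occupied pairs: 46; unlike-type pairs: 25.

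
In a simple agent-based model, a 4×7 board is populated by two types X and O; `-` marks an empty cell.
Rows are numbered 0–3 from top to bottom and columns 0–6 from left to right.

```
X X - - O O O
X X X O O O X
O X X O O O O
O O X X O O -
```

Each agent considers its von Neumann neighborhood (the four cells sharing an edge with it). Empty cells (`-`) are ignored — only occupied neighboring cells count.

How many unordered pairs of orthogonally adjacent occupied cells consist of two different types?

11

Scan each occupied cell's neighbors to the right and below so each pair is counted once.
Row 0: X(0,0)–X(0,1)= X(0,0)–X(1,0)= X(0,1)–X(1,1)= O(0,4)–O(0,5)= O(0,4)–O(1,4)= O(0,5)–O(0,6)= O(0,5)–O(1,5)= O(0,6)–X(1,6)≠  → 1/8 unlike.
Row 1: X(1,0)–X(1,1)= X(1,0)–O(2,0)≠ X(1,1)–X(1,2)= X(1,1)–X(2,1)= X(1,2)–O(1,3)≠ X(1,2)–X(2,2)= O(1,3)–O(1,4)= O(1,3)–O(2,3)= O(1,4)–O(1,5)= O(1,4)–O(2,4)= O(1,5)–X(1,6)≠ O(1,5)–O(2,5)= X(1,6)–O(2,6)≠  → 4/13 unlike.
Row 2: O(2,0)–X(2,1)≠ O(2,0)–O(3,0)= X(2,1)–X(2,2)= X(2,1)–O(3,1)≠ X(2,2)–O(2,3)≠ X(2,2)–X(3,2)= O(2,3)–O(2,4)= O(2,3)–X(3,3)≠ O(2,4)–O(2,5)= O(2,4)–O(3,4)= O(2,5)–O(2,6)= O(2,5)–O(3,5)=  → 4/12 unlike.
Row 3: O(3,0)–O(3,1)= O(3,1)–X(3,2)≠ X(3,2)–X(3,3)= X(3,3)–O(3,4)≠ O(3,4)–O(3,5)=  → 2/5 unlike.
Total adjacent occupied pairs: 38; unlike-type pairs: 11.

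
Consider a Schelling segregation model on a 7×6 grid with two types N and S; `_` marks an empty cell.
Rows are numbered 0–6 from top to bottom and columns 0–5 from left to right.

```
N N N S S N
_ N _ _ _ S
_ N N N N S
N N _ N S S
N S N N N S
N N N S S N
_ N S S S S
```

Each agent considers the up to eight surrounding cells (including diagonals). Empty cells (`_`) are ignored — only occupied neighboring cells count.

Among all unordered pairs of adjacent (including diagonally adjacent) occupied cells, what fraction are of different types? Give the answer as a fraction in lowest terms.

Scan each occupied cell's neighbors to the right and below (and the two forward diagonals) so each pair is counted once.
Row 0: N(0,0)–N(0,1)= N(0,0)–N(1,1)= N(0,1)–N(0,2)= N(0,1)–N(1,1)= N(0,2)–S(0,3)≠ N(0,2)–N(1,1)= S(0,3)–S(0,4)= S(0,4)–N(0,5)≠ S(0,4)–S(1,5)= N(0,5)–S(1,5)≠  → 3/10 unlike.
Row 1: N(1,1)–N(2,1)= N(1,1)–N(2,2)= S(1,5)–S(2,5)= S(1,5)–N(2,4)≠  → 1/4 unlike.
Row 2: N(2,1)–N(2,2)= N(2,1)–N(3,1)= N(2,1)–N(3,0)= N(2,2)–N(2,3)= N(2,2)–N(3,3)= N(2,2)–N(3,1)= N(2,3)–N(2,4)= N(2,3)–N(3,3)= N(2,3)–S(3,4)≠ N(2,4)–S(2,5)≠ N(2,4)–S(3,4)≠ N(2,4)–S(3,5)≠ N(2,4)–N(3,3)= S(2,5)–S(3,5)= S(2,5)–S(3,4)=  → 4/15 unlike.
Row 3: N(3,0)–N(3,1)= N(3,0)–N(4,0)= N(3,0)–S(4,1)≠ N(3,1)–S(4,1)≠ N(3,1)–N(4,2)= N(3,1)–N(4,0)= N(3,3)–S(3,4)≠ N(3,3)–N(4,3)= N(3,3)–N(4,4)= N(3,3)–N(4,2)= S(3,4)–S(3,5)= S(3,4)–N(4,4)≠ S(3,4)–S(4,5)= S(3,4)–N(4,3)≠ S(3,5)–S(4,5)= S(3,5)–N(4,4)≠  → 6/16 unlike.
Row 4: N(4,0)–S(4,1)≠ N(4,0)–N(5,0)= N(4,0)–N(5,1)= S(4,1)–N(4,2)≠ S(4,1)–N(5,1)≠ S(4,1)–N(5,2)≠ S(4,1)–N(5,0)≠ N(4,2)–N(4,3)= N(4,2)–N(5,2)= N(4,2)–S(5,3)≠ N(4,2)–N(5,1)= N(4,3)–N(4,4)= N(4,3)–S(5,3)≠ N(4,3)–S(5,4)≠ N(4,3)–N(5,2)= N(4,4)–S(4,5)≠ N(4,4)–S(5,4)≠ N(4,4)–N(5,5)= N(4,4)–S(5,3)≠ S(4,5)–N(5,5)≠ S(4,5)–S(5,4)=  → 12/21 unlike.
Row 5: N(5,0)–N(5,1)= N(5,0)–N(6,1)= N(5,1)–N(5,2)= N(5,1)–N(6,1)= N(5,1)–S(6,2)≠ N(5,2)–S(5,3)≠ N(5,2)–S(6,2)≠ N(5,2)–S(6,3)≠ N(5,2)–N(6,1)= S(5,3)–S(5,4)= S(5,3)–S(6,3)= S(5,3)–S(6,4)= S(5,3)–S(6,2)= S(5,4)–N(5,5)≠ S(5,4)–S(6,4)= S(5,4)–S(6,5)= S(5,4)–S(6,3)= N(5,5)–S(6,5)≠ N(5,5)–S(6,4)≠  → 7/19 unlike.
Row 6: N(6,1)–S(6,2)≠ S(6,2)–S(6,3)= S(6,3)–S(6,4)= S(6,4)–S(6,5)=  → 1/4 unlike.
Total adjacent occupied pairs: 89; unlike-type pairs: 34.
34/89 is already in lowest terms.

34/89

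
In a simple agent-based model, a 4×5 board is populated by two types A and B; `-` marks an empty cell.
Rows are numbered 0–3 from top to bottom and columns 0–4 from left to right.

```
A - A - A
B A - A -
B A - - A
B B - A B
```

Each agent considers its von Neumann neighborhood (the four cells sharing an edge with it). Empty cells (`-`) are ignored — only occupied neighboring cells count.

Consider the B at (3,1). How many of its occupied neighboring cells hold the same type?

1

Occupied neighbors of (3,1): (2,1)=A, (3,0)=B.
Same type (B): 1 of 2.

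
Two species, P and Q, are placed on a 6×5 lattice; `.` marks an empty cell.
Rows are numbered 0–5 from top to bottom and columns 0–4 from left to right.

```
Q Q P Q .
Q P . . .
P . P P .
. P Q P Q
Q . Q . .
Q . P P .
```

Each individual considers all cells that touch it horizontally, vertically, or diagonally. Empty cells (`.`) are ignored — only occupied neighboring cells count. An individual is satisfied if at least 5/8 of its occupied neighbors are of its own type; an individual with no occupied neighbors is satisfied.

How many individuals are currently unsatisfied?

14

Row 0: (0,0)Q 2/3 ✓ · (0,1)Q 2/4 ✗ · (0,2)P 1/3 ✗ · (0,3)Q 0/1 ✗
Row 1: (1,0)Q 2/4 ✗ · (1,1)P 3/6 ✗
Row 2: (2,0)P 2/3 ✓ · (2,2)P 4/5 ✓ · (2,3)P 2/4 ✗
Row 3: (3,1)P 2/5 ✗ · (3,2)Q 1/5 ✗ · (3,3)P 2/5 ✗ · (3,4)Q 0/2 ✗
Row 4: (4,0)Q 1/2 ✗ · (4,2)Q 1/5 ✗
Row 5: (5,0)Q 1/1 ✓ · (5,2)P 1/2 ✗ · (5,3)P 1/2 ✗
Unsatisfied: (0,1), (0,2), (0,3), (1,0), (1,1), (2,3), (3,1), (3,2), (3,3), (3,4), (4,0), (4,2), (5,2), (5,3) — 14 in total.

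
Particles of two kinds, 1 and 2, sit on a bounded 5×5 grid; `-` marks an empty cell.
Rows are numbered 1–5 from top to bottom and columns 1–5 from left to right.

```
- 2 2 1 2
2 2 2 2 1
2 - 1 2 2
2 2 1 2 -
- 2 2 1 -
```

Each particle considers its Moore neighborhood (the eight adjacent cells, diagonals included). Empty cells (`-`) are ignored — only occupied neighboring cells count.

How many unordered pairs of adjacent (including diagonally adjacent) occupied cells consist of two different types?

21

Scan each occupied cell's neighbors to the right and below (and the two forward diagonals) so each pair is counted once.
Row 1: 2(1,2)–2(1,3)= 2(1,2)–2(2,2)= 2(1,2)–2(2,3)= 2(1,2)–2(2,1)= 2(1,3)–1(1,4)≠ 2(1,3)–2(2,3)= 2(1,3)–2(2,4)= 2(1,3)–2(2,2)= 1(1,4)–2(1,5)≠ 1(1,4)–2(2,4)≠ 1(1,4)–1(2,5)= 1(1,4)–2(2,3)≠ 2(1,5)–1(2,5)≠ 2(1,5)–2(2,4)=  → 5/14 unlike.
Row 2: 2(2,1)–2(2,2)= 2(2,1)–2(3,1)= 2(2,2)–2(2,3)= 2(2,2)–1(3,3)≠ 2(2,2)–2(3,1)= 2(2,3)–2(2,4)= 2(2,3)–1(3,3)≠ 2(2,3)–2(3,4)= 2(2,4)–1(2,5)≠ 2(2,4)–2(3,4)= 2(2,4)–2(3,5)= 2(2,4)–1(3,3)≠ 1(2,5)–2(3,5)≠ 1(2,5)–2(3,4)≠  → 6/14 unlike.
Row 3: 2(3,1)–2(4,1)= 2(3,1)–2(4,2)= 1(3,3)–2(3,4)≠ 1(3,3)–1(4,3)= 1(3,3)–2(4,4)≠ 1(3,3)–2(4,2)≠ 2(3,4)–2(3,5)= 2(3,4)–2(4,4)= 2(3,4)–1(4,3)≠ 2(3,5)–2(4,4)=  → 4/10 unlike.
Row 4: 2(4,1)–2(4,2)= 2(4,1)–2(5,2)= 2(4,2)–1(4,3)≠ 2(4,2)–2(5,2)= 2(4,2)–2(5,3)= 1(4,3)–2(4,4)≠ 1(4,3)–2(5,3)≠ 1(4,3)–1(5,4)= 1(4,3)–2(5,2)≠ 2(4,4)–1(5,4)≠ 2(4,4)–2(5,3)=  → 5/11 unlike.
Row 5: 2(5,2)–2(5,3)= 2(5,3)–1(5,4)≠  → 1/2 unlike.
Total adjacent occupied pairs: 51; unlike-type pairs: 21.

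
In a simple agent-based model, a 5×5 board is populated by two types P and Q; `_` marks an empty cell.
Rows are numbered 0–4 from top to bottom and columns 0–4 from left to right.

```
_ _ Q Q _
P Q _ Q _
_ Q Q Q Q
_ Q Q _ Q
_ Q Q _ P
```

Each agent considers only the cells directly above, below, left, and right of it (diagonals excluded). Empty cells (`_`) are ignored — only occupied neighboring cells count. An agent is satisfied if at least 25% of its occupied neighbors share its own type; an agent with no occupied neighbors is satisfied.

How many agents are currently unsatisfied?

2

Row 0: (0,2)Q 1/1 ok · (0,3)Q 2/2 ok
Row 1: (1,0)P 0/1 unhappy · (1,1)Q 1/2 ok · (1,3)Q 2/2 ok
Row 2: (2,1)Q 3/3 ok · (2,2)Q 3/3 ok · (2,3)Q 3/3 ok · (2,4)Q 2/2 ok
Row 3: (3,1)Q 3/3 ok · (3,2)Q 3/3 ok · (3,4)Q 1/2 ok
Row 4: (4,1)Q 2/2 ok · (4,2)Q 2/2 ok · (4,4)P 0/1 unhappy
Unsatisfied: (1,0), (4,4) — 2 in total.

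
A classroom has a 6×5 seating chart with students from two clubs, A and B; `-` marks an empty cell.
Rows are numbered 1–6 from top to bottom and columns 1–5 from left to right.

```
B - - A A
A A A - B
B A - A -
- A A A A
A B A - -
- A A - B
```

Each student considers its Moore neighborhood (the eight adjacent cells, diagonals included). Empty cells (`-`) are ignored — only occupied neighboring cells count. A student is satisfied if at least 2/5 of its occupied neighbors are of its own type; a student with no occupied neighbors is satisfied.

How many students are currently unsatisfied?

Row 1: (1,1)B 0/2 unhappy · (1,4)A 2/3 ok · (1,5)A 1/2 ok
Row 2: (2,1)A 2/4 ok · (2,2)A 3/5 ok · (2,3)A 4/4 ok · (2,5)B 0/3 unhappy
Row 3: (3,1)B 0/4 unhappy · (3,2)A 5/6 ok · (3,4)A 4/5 ok
Row 4: (4,2)A 4/6 ok · (4,3)A 5/6 ok · (4,4)A 4/4 ok · (4,5)A 2/2 ok
Row 5: (5,1)A 2/3 ok · (5,2)B 0/6 unhappy · (5,3)A 5/6 ok
Row 6: (6,2)A 3/4 ok · (6,3)A 2/3 ok · (6,5)B 0/0 ok
Unsatisfied: (1,1), (2,5), (3,1), (5,2) — 4 in total.

4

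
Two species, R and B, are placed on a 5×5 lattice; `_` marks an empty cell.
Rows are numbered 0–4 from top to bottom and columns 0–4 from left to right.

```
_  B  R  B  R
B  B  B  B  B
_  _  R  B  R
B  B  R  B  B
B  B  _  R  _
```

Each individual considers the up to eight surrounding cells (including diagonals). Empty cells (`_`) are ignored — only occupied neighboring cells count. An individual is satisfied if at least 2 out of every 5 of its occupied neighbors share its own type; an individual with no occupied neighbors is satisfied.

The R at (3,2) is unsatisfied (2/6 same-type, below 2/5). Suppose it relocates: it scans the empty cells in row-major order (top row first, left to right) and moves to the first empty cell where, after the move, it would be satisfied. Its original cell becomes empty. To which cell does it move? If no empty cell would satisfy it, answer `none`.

Vacating (3,2). Empty cells in order:
  (0,0): 0/3 same-type → still unsatisfied.
  (2,0): 0/4 same-type → still unsatisfied.
  (2,1): 1/6 same-type → still unsatisfied.
  (4,2): 1/4 same-type → still unsatisfied.
  (4,4): 1/3 same-type → still unsatisfied.

none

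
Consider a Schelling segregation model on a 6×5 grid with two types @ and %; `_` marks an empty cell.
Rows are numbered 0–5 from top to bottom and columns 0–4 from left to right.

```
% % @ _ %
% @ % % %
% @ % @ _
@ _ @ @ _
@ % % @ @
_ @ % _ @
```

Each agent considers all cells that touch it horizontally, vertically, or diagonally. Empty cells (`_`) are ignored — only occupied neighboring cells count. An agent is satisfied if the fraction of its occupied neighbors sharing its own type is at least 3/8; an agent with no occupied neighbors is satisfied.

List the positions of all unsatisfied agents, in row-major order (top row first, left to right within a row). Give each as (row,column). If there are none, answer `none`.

Row 0: (0,0)% 2/3 ok · (0,1)% 3/5 ok · (0,2)@ 1/4 unhappy · (0,4)% 2/2 ok
Row 1: (1,0)% 3/5 ok · (1,1)@ 2/8 unhappy · (1,2)% 3/7 ok · (1,3)% 4/6 ok · (1,4)% 2/3 ok
Row 2: (2,0)% 1/4 unhappy · (2,1)@ 3/7 ok · (2,2)% 2/7 unhappy · (2,3)@ 2/6 unhappy
Row 3: (3,0)@ 2/4 ok · (3,2)@ 4/7 ok · (3,3)@ 4/6 ok
Row 4: (4,0)@ 2/3 ok · (4,1)% 2/6 unhappy · (4,2)% 2/6 unhappy · (4,3)@ 4/6 ok · (4,4)@ 3/3 ok
Row 5: (5,1)@ 1/4 unhappy · (5,2)% 2/4 ok · (5,4)@ 2/2 ok

(0,2), (1,1), (2,0), (2,2), (2,3), (4,1), (4,2), (5,1)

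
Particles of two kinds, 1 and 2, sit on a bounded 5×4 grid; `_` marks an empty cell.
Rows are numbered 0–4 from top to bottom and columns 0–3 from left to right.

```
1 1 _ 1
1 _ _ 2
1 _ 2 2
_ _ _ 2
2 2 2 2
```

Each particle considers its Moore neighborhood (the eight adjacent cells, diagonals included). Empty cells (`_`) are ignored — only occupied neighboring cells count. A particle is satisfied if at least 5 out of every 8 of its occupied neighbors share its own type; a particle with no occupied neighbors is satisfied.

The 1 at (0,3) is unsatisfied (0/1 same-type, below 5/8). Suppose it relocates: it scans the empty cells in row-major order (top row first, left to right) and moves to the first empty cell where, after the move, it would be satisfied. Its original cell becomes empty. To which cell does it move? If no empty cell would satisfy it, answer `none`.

Vacating (0,3). Empty cells in order:
  (0,2): 1/2 same-type → still unsatisfied.
  (1,1): 4/5 same-type → satisfied — stop here.

(1,1)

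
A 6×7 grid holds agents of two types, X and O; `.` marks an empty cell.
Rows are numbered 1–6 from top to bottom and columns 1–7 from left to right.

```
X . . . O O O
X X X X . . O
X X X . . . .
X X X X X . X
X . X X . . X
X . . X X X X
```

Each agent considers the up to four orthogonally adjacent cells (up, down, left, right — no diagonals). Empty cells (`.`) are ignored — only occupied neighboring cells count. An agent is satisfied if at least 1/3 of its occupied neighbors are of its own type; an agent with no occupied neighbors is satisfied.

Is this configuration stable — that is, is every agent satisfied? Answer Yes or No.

Yes

(1,1)X 1/1 satisfied
(1,5)O 1/1 satisfied
(1,6)O 2/2 satisfied
(1,7)O 2/2 satisfied
(2,1)X 3/3 satisfied
(2,2)X 3/3 satisfied
(2,3)X 3/3 satisfied
(2,4)X 1/1 satisfied
(2,7)O 1/1 satisfied
(3,1)X 3/3 satisfied
(3,2)X 4/4 satisfied
(3,3)X 3/3 satisfied
(4,1)X 3/3 satisfied
(4,2)X 3/3 satisfied
(4,3)X 4/4 satisfied
(4,4)X 3/3 satisfied
(4,5)X 1/1 satisfied
(4,7)X 1/1 satisfied
(5,1)X 2/2 satisfied
(5,3)X 2/2 satisfied
(5,4)X 3/3 satisfied
(5,7)X 2/2 satisfied
(6,1)X 1/1 satisfied
(6,4)X 2/2 satisfied
(6,5)X 2/2 satisfied
(6,6)X 2/2 satisfied
(6,7)X 2/2 satisfied
All meet the threshold, so the configuration is stable.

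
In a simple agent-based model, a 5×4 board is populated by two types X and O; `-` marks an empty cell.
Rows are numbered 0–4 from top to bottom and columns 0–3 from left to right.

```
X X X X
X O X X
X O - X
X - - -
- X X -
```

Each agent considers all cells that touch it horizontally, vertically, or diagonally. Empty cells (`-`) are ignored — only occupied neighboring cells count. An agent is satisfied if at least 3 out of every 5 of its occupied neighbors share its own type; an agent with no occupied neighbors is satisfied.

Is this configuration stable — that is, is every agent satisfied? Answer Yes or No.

(0,0)X 2/3 ok
(0,1)X 4/5 ok
(0,2)X 4/5 ok
(0,3)X 3/3 ok
(1,0)X 3/5 ok
(1,1)O 1/7 unhappy
(1,2)X 5/7 ok
(1,3)X 4/4 ok
(2,0)X 2/4 unhappy
(2,1)O 1/5 unhappy
(2,3)X 2/2 ok
(3,0)X 2/3 ok
(4,1)X 2/2 ok
(4,2)X 1/1 ok
For instance (1,1) has only 1/7 same-type neighbors, below 3/5.

No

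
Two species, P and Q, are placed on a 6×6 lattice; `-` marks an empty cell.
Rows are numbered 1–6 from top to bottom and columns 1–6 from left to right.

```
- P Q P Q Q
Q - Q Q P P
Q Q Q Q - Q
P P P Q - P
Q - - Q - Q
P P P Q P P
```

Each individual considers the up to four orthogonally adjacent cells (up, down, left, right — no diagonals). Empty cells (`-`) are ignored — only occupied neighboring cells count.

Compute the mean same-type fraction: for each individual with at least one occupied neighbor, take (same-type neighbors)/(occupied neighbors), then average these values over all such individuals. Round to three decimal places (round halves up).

(1,2)P 0/1
(1,3)Q 1/3
(1,4)P 0/3
(1,5)Q 1/3
(1,6)Q 1/2
(2,1)Q 1/1
(2,3)Q 3/3
(2,4)Q 2/4
(2,5)P 1/3
(2,6)P 1/3
(3,1)Q 2/3
(3,2)Q 2/3
(3,3)Q 3/4
(3,4)Q 3/3
(3,6)Q 0/2
(4,1)P 1/3
(4,2)P 2/3
(4,3)P 1/3
(4,4)Q 2/3
(4,6)P 0/2
(5,1)Q 0/2
(5,4)Q 2/2
(5,6)Q 0/2
(6,1)P 1/2
(6,2)P 2/2
(6,3)P 1/2
(6,4)Q 1/3
(6,5)P 1/2
(6,6)P 1/2
Sum over 29 individuals: 0/1 + 1/3 + 0/3 + 1/3 + 1/2 + 1/1 + 3/3 + 2/4 + 1/3 + 1/3 + 2/3 + 2/3 + 3/4 + 3/3 + 0/2 + 1/3 + 2/3 + 1/3 + 2/3 + 0/2 + 0/2 + 2/2 + 0/2 + 1/2 + 2/2 + 1/2 + 1/3 + 1/2 + 1/2 = 55/4; mean = 55/4 ÷ 29 = 55/116 = 0.474137… → 0.474.

0.474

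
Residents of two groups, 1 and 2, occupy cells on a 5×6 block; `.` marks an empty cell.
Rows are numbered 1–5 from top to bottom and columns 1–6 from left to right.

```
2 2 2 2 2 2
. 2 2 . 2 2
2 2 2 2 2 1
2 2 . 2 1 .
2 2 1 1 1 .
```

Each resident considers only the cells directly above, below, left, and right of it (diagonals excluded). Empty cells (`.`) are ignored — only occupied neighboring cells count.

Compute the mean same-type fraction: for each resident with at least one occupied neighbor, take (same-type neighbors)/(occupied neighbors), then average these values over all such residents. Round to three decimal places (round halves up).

(1,1)2 1/1
(1,2)2 3/3
(1,3)2 3/3
(1,4)2 2/2
(1,5)2 3/3
(1,6)2 2/2
(2,2)2 3/3
(2,3)2 3/3
(2,5)2 3/3
(2,6)2 2/3
(3,1)2 2/2
(3,2)2 4/4
(3,3)2 3/3
(3,4)2 3/3
(3,5)2 2/4
(3,6)1 0/2
(4,1)2 3/3
(4,2)2 3/3
(4,4)2 1/3
(4,5)1 1/3
(5,1)2 2/2
(5,2)2 2/3
(5,3)1 1/2
(5,4)1 2/3
(5,5)1 2/2
Sum over 25 residents: 1/1 + 3/3 + 3/3 + 2/2 + 3/3 + 2/2 + 3/3 + 3/3 + 3/3 + 2/3 + 2/2 + 4/4 + 3/3 + 3/3 + 2/4 + 0/2 + 3/3 + 3/3 + 1/3 + 1/3 + 2/2 + 2/3 + 1/2 + 2/3 + 2/2 = 62/3; mean = 62/3 ÷ 25 = 62/75 = 0.826666… → 0.827.

0.827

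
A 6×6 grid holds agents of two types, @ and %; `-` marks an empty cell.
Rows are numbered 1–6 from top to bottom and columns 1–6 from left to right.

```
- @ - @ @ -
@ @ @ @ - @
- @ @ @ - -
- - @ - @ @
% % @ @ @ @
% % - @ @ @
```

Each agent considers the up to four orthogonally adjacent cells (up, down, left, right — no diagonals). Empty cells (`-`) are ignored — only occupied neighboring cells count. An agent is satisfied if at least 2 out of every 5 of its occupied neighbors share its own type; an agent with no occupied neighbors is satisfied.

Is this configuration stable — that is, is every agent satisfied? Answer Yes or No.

Row 1: (1,2)@ 1/1 ok · (1,4)@ 2/2 ok · (1,5)@ 1/1 ok
Row 2: (2,1)@ 1/1 ok · (2,2)@ 4/4 ok · (2,3)@ 3/3 ok · (2,4)@ 3/3 ok · (2,6)@ 0/0 ok
Row 3: (3,2)@ 2/2 ok · (3,3)@ 4/4 ok · (3,4)@ 2/2 ok
Row 4: (4,3)@ 2/2 ok · (4,5)@ 2/2 ok · (4,6)@ 2/2 ok
Row 5: (5,1)% 2/2 ok · (5,2)% 2/3 ok · (5,3)@ 2/3 ok · (5,4)@ 3/3 ok · (5,5)@ 4/4 ok · (5,6)@ 3/3 ok
Row 6: (6,1)% 2/2 ok · (6,2)% 2/2 ok · (6,4)@ 2/2 ok · (6,5)@ 3/3 ok · (6,6)@ 2/2 ok
All meet the threshold, so the configuration is stable.

Yes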